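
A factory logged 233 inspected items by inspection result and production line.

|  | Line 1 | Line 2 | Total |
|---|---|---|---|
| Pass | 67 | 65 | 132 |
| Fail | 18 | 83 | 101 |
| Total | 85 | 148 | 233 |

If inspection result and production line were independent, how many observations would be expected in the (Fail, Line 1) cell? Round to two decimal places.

36.85

Row total (Fail) = 101; column total (Line 1) = 85; grand total N = 233.
Expected count = (row total × column total) / N = 101 × 85 / 233 = 36.85.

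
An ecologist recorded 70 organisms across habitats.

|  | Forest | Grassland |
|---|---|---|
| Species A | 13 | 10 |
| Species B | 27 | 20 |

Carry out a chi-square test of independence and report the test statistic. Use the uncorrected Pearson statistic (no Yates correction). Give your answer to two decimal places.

0.01

Row totals: 23, 47. Column totals: 40, 30. Grand total N = 70.
Expected counts (row total × column total / N):
  Species A, Forest: 23×40/70 = 13.143
  Species A, Grassland: 23×30/70 = 9.857
  Species B, Forest: 47×40/70 = 26.857
  Species B, Grassland: 47×30/70 = 20.143
Contributions (O − E)²/E:
  (13 − 13.143)²/13.143 = 0.0016
  (10 − 9.857)²/9.857 = 0.0021
  (27 − 26.857)²/26.857 = 0.0008
  (20 − 20.143)²/20.143 = 0.0010
χ² = 0.0016 + 0.0021 + 0.0008 + 0.0010 = 0.01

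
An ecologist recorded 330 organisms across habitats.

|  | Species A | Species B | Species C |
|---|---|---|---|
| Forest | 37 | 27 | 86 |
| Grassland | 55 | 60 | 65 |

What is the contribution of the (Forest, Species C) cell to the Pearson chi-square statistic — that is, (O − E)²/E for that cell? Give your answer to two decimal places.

4.39

Row total (Forest) = 150; column total (Species C) = 151; N = 330.
Expected count E = 150 × 151 / 330 = 68.636.
Contribution = (O − E)²/E = (86 − 68.636)² / 68.636 = 4.39.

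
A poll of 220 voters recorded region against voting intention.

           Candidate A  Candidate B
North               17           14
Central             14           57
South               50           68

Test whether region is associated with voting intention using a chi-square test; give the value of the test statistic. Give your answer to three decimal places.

Row totals: 31, 71, 118. Column totals: 81, 139. Grand total N = 220.
Expected counts (row total × column total / N):
  North, Candidate A: 31×81/220 = 11.4136
  North, Candidate B: 31×139/220 = 19.5864
  Central, Candidate A: 71×81/220 = 26.1409
  Central, Candidate B: 71×139/220 = 44.8591
  South, Candidate A: 118×81/220 = 43.4455
  South, Candidate B: 118×139/220 = 74.5545
Contributions (O − E)²/E:
  (17 − 11.4136)²/11.4136 = 2.7343
  (14 − 19.5864)²/19.5864 = 1.5933
  (14 − 26.1409)²/26.1409 = 5.6387
  (57 − 44.8591)²/44.8591 = 3.2859
  (50 − 43.4455)²/43.4455 = 0.9889
  (68 − 74.5545)²/74.5545 = 0.5762
χ² = 2.7343 + 1.5933 + 5.6387 + 3.2859 + 0.9889 + 0.5762 = 14.817

14.817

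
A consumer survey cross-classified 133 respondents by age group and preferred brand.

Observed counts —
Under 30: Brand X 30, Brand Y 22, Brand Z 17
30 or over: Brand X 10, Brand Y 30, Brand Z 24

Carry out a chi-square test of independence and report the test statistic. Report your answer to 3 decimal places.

12.255

Row totals: 69, 64. Column totals: 40, 52, 41. Grand total N = 133.
Expected counts (row total × column total / N):
  Under 30, Brand X: 69×40/133 = 20.7519
  Under 30, Brand Y: 69×52/133 = 26.9774
  Under 30, Brand Z: 69×41/133 = 21.2707
  30 or over, Brand X: 64×40/133 = 19.2481
  30 or over, Brand Y: 64×52/133 = 25.0226
  30 or over, Brand Z: 64×41/133 = 19.7293
Contributions (O − E)²/E:
  (30 − 20.7519)²/20.7519 = 4.1214
  (22 − 26.9774)²/26.9774 = 0.9183
  (17 − 21.2707)²/21.2707 = 0.8575
  (10 − 19.2481)²/19.2481 = 4.4434
  (30 − 25.0226)²/25.0226 = 0.9901
  (24 − 19.7293)²/19.7293 = 0.9245
χ² = 4.1214 + 0.9183 + 0.8575 + 4.4434 + 0.9901 + 0.9245 = 12.255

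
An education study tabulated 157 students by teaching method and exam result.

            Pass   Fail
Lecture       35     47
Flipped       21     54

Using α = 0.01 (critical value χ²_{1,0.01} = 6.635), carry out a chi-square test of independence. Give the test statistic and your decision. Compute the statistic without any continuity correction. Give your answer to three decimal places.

Row totals: 82, 75. Column totals: 56, 101. Grand total N = 157.
Expected counts (row total × column total / N):
  Lecture, Pass: 82×56/157 = 29.2484
  Lecture, Fail: 82×101/157 = 52.7516
  Flipped, Pass: 75×56/157 = 26.7516
  Flipped, Fail: 75×101/157 = 48.2484
Contributions (O − E)²/E:
  (35 − 29.2484)²/29.2484 = 1.1310
  (47 − 52.7516)²/52.7516 = 0.6271
  (21 − 26.7516)²/26.7516 = 1.2366
  (54 − 48.2484)²/48.2484 = 0.6856
χ² = 1.1310 + 0.6271 + 1.2366 + 0.6856 = 3.680
df = (2−1)(2−1) = 1. Since 3.680 < 6.635, fail to reject the null hypothesis of independence at α = 0.01.

3.680; fail to reject H₀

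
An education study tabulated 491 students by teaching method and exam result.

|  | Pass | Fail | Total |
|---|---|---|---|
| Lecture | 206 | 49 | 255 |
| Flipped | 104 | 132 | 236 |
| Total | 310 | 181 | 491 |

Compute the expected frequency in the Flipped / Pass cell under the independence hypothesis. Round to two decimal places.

149.00

Row total (Flipped) = 236; column total (Pass) = 310; grand total N = 491.
Expected count = (row total × column total) / N = 236 × 310 / 491 = 149.00.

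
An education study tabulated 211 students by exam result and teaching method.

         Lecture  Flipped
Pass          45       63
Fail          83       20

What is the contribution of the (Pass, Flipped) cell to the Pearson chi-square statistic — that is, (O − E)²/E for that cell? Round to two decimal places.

9.91

Row total (Pass) = 108; column total (Flipped) = 83; N = 211.
Expected count E = 108 × 83 / 211 = 42.4834.
Contribution = (O − E)²/E = (63 − 42.4834)² / 42.4834 = 9.91.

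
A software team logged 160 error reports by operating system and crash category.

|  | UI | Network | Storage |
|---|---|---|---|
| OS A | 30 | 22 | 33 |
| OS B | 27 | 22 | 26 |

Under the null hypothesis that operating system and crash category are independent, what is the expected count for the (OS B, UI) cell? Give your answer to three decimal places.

Row total (OS B) = 75; column total (UI) = 57; grand total N = 160.
Expected count = (row total × column total) / N = 75 × 57 / 160 = 26.719.

26.719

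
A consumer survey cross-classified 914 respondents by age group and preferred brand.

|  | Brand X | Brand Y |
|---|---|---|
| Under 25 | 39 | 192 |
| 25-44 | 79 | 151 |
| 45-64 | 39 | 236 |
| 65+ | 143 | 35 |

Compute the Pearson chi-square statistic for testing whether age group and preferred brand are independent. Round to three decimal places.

Row totals: 231, 230, 275, 178. Column totals: 300, 614. Grand total N = 914.
Expected counts (row total × column total / N):
  Under 25, Brand X: 231×300/914 = 75.82057
  Under 25, Brand Y: 231×614/914 = 155.17943
  25-44, Brand X: 230×300/914 = 75.49234
  25-44, Brand Y: 230×614/914 = 154.50766
  45-64, Brand X: 275×300/914 = 90.26258
  45-64, Brand Y: 275×614/914 = 184.73742
  65+, Brand X: 178×300/914 = 58.42451
  65+, Brand Y: 178×614/914 = 119.57549
Contributions (O − E)²/E:
  (39 − 75.82057)²/75.82057 = 17.8811
  (192 − 155.17943)²/155.17943 = 8.7367
  (79 − 75.49234)²/75.49234 = 0.1630
  (151 − 154.50766)²/154.50766 = 0.0796
  (39 − 90.26258)²/90.26258 = 29.1134
  (236 − 184.73742)²/184.73742 = 14.2248
  (143 − 58.42451)²/58.42451 = 122.4317
  (35 − 119.57549)²/119.57549 = 59.8201
χ² = 17.8811 + 8.7367 + 0.1630 + 0.0796 + 29.1134 + 14.2248 + 122.4317 + 59.8201 = 252.450

252.450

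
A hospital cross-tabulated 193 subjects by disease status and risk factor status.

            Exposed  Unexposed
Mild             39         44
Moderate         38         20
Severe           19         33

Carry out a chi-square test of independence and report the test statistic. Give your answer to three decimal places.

Row totals: 83, 58, 52. Column totals: 96, 97. Grand total N = 193.
Expected counts (row total × column total / N):
  Mild, Exposed: 83×96/193 = 41.2850
  Mild, Unexposed: 83×97/193 = 41.7150
  Moderate, Exposed: 58×96/193 = 28.8497
  Moderate, Unexposed: 58×97/193 = 29.1503
  Severe, Exposed: 52×96/193 = 25.8653
  Severe, Unexposed: 52×97/193 = 26.1347
Contributions (O − E)²/E:
  (39 − 41.2850)²/41.2850 = 0.1265
  (44 − 41.7150)²/41.7150 = 0.1252
  (38 − 28.8497)²/28.8497 = 2.9022
  (20 − 29.1503)²/29.1503 = 2.8723
  (19 − 25.8653)²/25.8653 = 1.8222
  (33 − 26.1347)²/26.1347 = 1.8034
χ² = 0.1265 + 0.1252 + 2.9022 + 2.8723 + 1.8222 + 1.8034 = 9.652

9.652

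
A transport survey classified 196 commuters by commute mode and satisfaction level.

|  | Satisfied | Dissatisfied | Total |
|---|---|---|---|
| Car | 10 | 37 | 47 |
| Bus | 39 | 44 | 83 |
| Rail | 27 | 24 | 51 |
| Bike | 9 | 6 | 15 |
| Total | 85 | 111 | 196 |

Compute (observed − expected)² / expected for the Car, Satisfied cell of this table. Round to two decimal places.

Row total (Car) = 47; column total (Satisfied) = 85; N = 196.
Expected count E = 47 × 85 / 196 = 20.3827.
Contribution = (O − E)²/E = (10 − 20.3827)² / 20.3827 = 5.29.

5.29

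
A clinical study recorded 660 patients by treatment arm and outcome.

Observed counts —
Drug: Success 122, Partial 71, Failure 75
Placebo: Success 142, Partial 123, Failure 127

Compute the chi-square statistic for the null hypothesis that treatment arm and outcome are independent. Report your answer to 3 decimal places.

5.745

Row totals: 268, 392. Column totals: 264, 194, 202. Grand total N = 660.
Expected counts (row total × column total / N):
  Drug, Success: 268×264/660 = 107.2000
  Drug, Partial: 268×194/660 = 78.7758
  Drug, Failure: 268×202/660 = 82.0242
  Placebo, Success: 392×264/660 = 156.8000
  Placebo, Partial: 392×194/660 = 115.2242
  Placebo, Failure: 392×202/660 = 119.9758
Contributions (O − E)²/E:
  (122 − 107.2000)²/107.2000 = 2.0433
  (71 − 78.7758)²/78.7758 = 0.7675
  (75 − 82.0242)²/82.0242 = 0.6015
  (142 − 156.8000)²/156.8000 = 1.3969
  (123 − 115.2242)²/115.2242 = 0.5247
  (127 − 119.9758)²/119.9758 = 0.4112
χ² = 2.0433 + 0.7675 + 0.6015 + 1.3969 + 0.5247 + 0.4112 = 5.745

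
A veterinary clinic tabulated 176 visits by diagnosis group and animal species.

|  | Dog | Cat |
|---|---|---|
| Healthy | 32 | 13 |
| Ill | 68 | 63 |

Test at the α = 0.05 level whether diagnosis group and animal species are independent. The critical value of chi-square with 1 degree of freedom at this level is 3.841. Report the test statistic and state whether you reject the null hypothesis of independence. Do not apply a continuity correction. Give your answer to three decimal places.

Row totals: 45, 131. Column totals: 100, 76. Grand total N = 176.
Expected counts (row total × column total / N):
  Healthy, Dog: 45×100/176 = 25.5682
  Healthy, Cat: 45×76/176 = 19.4318
  Ill, Dog: 131×100/176 = 74.4318
  Ill, Cat: 131×76/176 = 56.5682
Contributions (O − E)²/E:
  (32 − 25.5682)²/25.5682 = 1.6179
  (13 − 19.4318)²/19.4318 = 2.1289
  (68 − 74.4318)²/74.4318 = 0.5558
  (63 − 56.5682)²/56.5682 = 0.7313
χ² = 1.6179 + 2.1289 + 0.5558 + 0.7313 = 5.034
df = (2−1)(2−1) = 1. Since 5.034 > 3.841, reject the null hypothesis of independence at α = 0.05.

5.034; reject H₀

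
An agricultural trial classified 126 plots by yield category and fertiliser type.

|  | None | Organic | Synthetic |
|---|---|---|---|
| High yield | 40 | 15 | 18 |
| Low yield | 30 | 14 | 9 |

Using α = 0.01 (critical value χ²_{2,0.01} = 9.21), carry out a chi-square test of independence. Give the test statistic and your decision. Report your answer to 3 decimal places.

1.322; fail to reject H₀

Row totals: 73, 53. Column totals: 70, 29, 27. Grand total N = 126.
Expected counts (row total × column total / N):
  High yield, None: 73×70/126 = 40.5556
  High yield, Organic: 73×29/126 = 16.8016
  High yield, Synthetic: 73×27/126 = 15.6429
  Low yield, None: 53×70/126 = 29.4444
  Low yield, Organic: 53×29/126 = 12.1984
  Low yield, Synthetic: 53×27/126 = 11.3571
Contributions (O − E)²/E:
  (40 − 40.5556)²/40.5556 = 0.0076
  (15 − 16.8016)²/16.8016 = 0.1932
  (18 − 15.6429)²/15.6429 = 0.3552
  (30 − 29.4444)²/29.4444 = 0.0105
  (14 − 12.1984)²/12.1984 = 0.2661
  (9 − 11.3571)²/11.3571 = 0.4892
χ² = 0.0076 + 0.1932 + 0.3552 + 0.0105 + 0.2661 + 0.4892 = 1.322
df = (2−1)(3−1) = 2. Since 1.322 < 9.21, fail to reject the null hypothesis of independence at α = 0.01.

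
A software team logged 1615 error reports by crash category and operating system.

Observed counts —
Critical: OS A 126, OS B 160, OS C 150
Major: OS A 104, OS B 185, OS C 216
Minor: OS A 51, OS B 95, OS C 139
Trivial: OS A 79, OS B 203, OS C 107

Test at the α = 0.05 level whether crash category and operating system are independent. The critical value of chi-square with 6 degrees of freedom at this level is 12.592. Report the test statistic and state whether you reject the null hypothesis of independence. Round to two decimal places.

57.21; reject H₀

Row totals: 436, 505, 285, 389. Column totals: 360, 643, 612. Grand total N = 1615.
Expected counts (row total × column total / N):
  Critical, OS A: 436×360/1615 = 97.189
  Critical, OS B: 436×643/1615 = 173.590
  Critical, OS C: 436×612/1615 = 165.221
  Major, OS A: 505×360/1615 = 112.570
  Major, OS B: 505×643/1615 = 201.062
  Major, OS C: 505×612/1615 = 191.368
  Minor, OS A: 285×360/1615 = 63.529
  Minor, OS B: 285×643/1615 = 113.471
  Minor, OS C: 285×612/1615 = 108.000
  Trivial, OS A: 389×360/1615 = 86.712
  Trivial, OS B: 389×643/1615 = 154.877
  Trivial, OS C: 389×612/1615 = 147.411
Contributions (O − E)²/E:
  (126 − 97.189)²/97.189 = 8.5408
  (160 − 173.590)²/173.590 = 1.0639
  (150 − 165.221)²/165.221 = 1.4022
  (104 − 112.570)²/112.570 = 0.6524
  (185 − 201.062)²/201.062 = 1.2831
  (216 − 191.368)²/191.368 = 3.1705
  (51 − 63.529)²/63.529 = 2.4709
  (95 − 113.471)²/113.471 = 3.0067
  (139 − 108.000)²/108.000 = 8.8981
  (79 − 86.712)²/86.712 = 0.6859
  (203 − 154.877)²/154.877 = 14.9527
  (107 − 147.411)²/147.411 = 11.0782
χ² = 8.5408 + 1.0639 + 1.4022 + 0.6524 + 1.2831 + 3.1705 + 2.4709 + 3.0067 + 8.8981 + 0.6859 + 14.9527 + 11.0782 = 57.21
df = (4−1)(3−1) = 6. Since 57.21 > 12.592, reject the null hypothesis of independence at α = 0.05.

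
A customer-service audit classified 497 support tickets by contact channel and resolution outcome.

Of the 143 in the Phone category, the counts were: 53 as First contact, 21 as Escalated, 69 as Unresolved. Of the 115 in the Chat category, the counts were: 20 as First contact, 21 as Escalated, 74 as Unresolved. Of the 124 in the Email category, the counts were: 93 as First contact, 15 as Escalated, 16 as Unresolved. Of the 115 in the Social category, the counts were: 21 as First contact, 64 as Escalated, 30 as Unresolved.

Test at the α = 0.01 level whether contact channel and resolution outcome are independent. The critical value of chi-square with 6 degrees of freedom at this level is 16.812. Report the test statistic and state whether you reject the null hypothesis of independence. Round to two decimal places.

180.96; reject H₀

Row totals: 143, 115, 124, 115. Column totals: 187, 121, 189. Grand total N = 497.
Expected counts (row total × column total / N):
  Phone, First contact: 143×187/497 = 53.8048
  Phone, Escalated: 143×121/497 = 34.8149
  Phone, Unresolved: 143×189/497 = 54.3803
  Chat, First contact: 115×187/497 = 43.2696
  Chat, Escalated: 115×121/497 = 27.9980
  Chat, Unresolved: 115×189/497 = 43.7324
  Email, First contact: 124×187/497 = 46.6559
  Email, Escalated: 124×121/497 = 30.1891
  Email, Unresolved: 124×189/497 = 47.1549
  Social, First contact: 115×187/497 = 43.2696
  Social, Escalated: 115×121/497 = 27.9980
  Social, Unresolved: 115×189/497 = 43.7324
Contributions (O − E)²/E:
  (53 − 53.8048)²/53.8048 = 0.0120
  (21 − 34.8149)²/34.8149 = 5.4819
  (69 − 54.3803)²/54.3803 = 3.9304
  (20 − 43.2696)²/43.2696 = 12.5140
  (21 − 27.9980)²/27.9980 = 1.7491
  (74 − 43.7324)²/43.7324 = 20.9485
  (93 − 46.6559)²/46.6559 = 46.0344
  (15 − 30.1891)²/30.1891 = 7.6421
  (16 − 47.1549)²/47.1549 = 20.5838
  (21 − 43.2696)²/43.2696 = 11.4615
  (64 − 27.9980)²/27.9980 = 46.2942
  (30 − 43.7324)²/43.7324 = 4.3121
χ² = 0.0120 + 5.4819 + 3.9304 + 12.5140 + 1.7491 + 20.9485 + 46.0344 + 7.6421 + 20.5838 + 11.4615 + 46.2942 + 4.3121 = 180.96
df = (4−1)(3−1) = 6. Since 180.96 > 16.812, reject the null hypothesis of independence at α = 0.01.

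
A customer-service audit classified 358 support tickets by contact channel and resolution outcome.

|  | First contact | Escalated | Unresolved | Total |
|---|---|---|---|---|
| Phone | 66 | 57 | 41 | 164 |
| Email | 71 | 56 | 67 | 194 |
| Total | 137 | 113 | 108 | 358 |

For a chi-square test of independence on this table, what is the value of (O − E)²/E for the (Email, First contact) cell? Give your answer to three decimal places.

0.141

Row total (Email) = 194; column total (First contact) = 137; N = 358.
Expected count E = 194 × 137 / 358 = 74.2402.
Contribution = (O − E)²/E = (71 − 74.2402)² / 74.2402 = 0.141.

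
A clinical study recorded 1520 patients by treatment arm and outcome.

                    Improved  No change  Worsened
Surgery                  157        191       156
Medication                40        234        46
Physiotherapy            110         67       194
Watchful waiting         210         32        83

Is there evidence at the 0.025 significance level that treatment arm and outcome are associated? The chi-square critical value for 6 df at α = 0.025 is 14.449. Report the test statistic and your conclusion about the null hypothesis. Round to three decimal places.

Row totals: 504, 320, 371, 325. Column totals: 517, 524, 479. Grand total N = 1520.
Expected counts (row total × column total / N):
  Surgery, Improved: 504×517/1520 = 171.4263
  Surgery, No change: 504×524/1520 = 173.7474
  Surgery, Worsened: 504×479/1520 = 158.8263
  Medication, Improved: 320×517/1520 = 108.8421
  Medication, No change: 320×524/1520 = 110.3158
  Medication, Worsened: 320×479/1520 = 100.8421
  Physiotherapy, Improved: 371×517/1520 = 126.1888
  Physiotherapy, No change: 371×524/1520 = 127.8974
  Physiotherapy, Worsened: 371×479/1520 = 116.9138
  Watchful waiting, Improved: 325×517/1520 = 110.5428
  Watchful waiting, No change: 325×524/1520 = 112.0395
  Watchful waiting, Worsened: 325×479/1520 = 102.4178
Contributions (O − E)²/E:
  (157 − 171.4263)²/171.4263 = 1.2140
  (191 − 173.7474)²/173.7474 = 1.7131
  (156 − 158.8263)²/158.8263 = 0.0503
  (40 − 108.8421)²/108.8421 = 43.5423
  (234 − 110.3158)²/110.3158 = 138.6726
  (46 − 100.8421)²/100.8421 = 29.8254
  (110 − 126.1888)²/126.1888 = 2.0769
  (67 − 127.8974)²/127.8974 = 28.9958
  (194 − 116.9138)²/116.9138 = 50.8262
  (210 − 110.5428)²/110.5428 = 89.4833
  (32 − 112.0395)²/112.0395 = 57.1791
  (83 − 102.4178)²/102.4178 = 3.6815
χ² = 1.2140 + 1.7131 + 0.0503 + 43.5423 + 138.6726 + 29.8254 + 2.0769 + 28.9958 + 50.8262 + 89.4833 + 57.1791 + 3.6815 = 447.261
df = (4−1)(3−1) = 6. Since 447.261 > 14.449, reject the null hypothesis of independence at α = 0.025.

447.261; reject H₀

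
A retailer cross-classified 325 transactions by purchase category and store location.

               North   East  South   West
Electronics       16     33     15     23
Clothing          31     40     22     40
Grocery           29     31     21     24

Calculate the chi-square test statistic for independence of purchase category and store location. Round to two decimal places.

Row totals: 87, 133, 105. Column totals: 76, 104, 58, 87. Grand total N = 325.
Expected counts (row total × column total / N):
  Electronics, North: 87×76/325 = 20.345
  Electronics, East: 87×104/325 = 27.840
  Electronics, South: 87×58/325 = 15.526
  Electronics, West: 87×87/325 = 23.289
  Clothing, North: 133×76/325 = 31.102
  Clothing, East: 133×104/325 = 42.560
  Clothing, South: 133×58/325 = 23.735
  Clothing, West: 133×87/325 = 35.603
  Grocery, North: 105×76/325 = 24.554
  Grocery, East: 105×104/325 = 33.600
  Grocery, South: 105×58/325 = 18.738
  Grocery, West: 105×87/325 = 28.108
Contributions (O − E)²/E:
  (16 − 20.345)²/20.345 = 0.9279
  (33 − 27.840)²/27.840 = 0.9564
  (15 − 15.526)²/15.526 = 0.0178
  (23 − 23.289)²/23.289 = 0.0036
  (31 − 31.102)²/31.102 = 0.0003
  (40 − 42.560)²/42.560 = 0.1540
  (22 − 23.735)²/23.735 = 0.1268
  (40 − 35.603)²/35.603 = 0.5430
  (29 − 24.554)²/24.554 = 0.8050
  (31 − 33.600)²/33.600 = 0.2012
  (21 − 18.738)²/18.738 = 0.2731
  (24 − 28.108)²/28.108 = 0.6004
χ² = 0.9279 + 0.9564 + 0.0178 + 0.0036 + 0.0003 + 0.1540 + 0.1268 + 0.5430 + 0.8050 + 0.2012 + 0.2731 + 0.6004 = 4.61

4.61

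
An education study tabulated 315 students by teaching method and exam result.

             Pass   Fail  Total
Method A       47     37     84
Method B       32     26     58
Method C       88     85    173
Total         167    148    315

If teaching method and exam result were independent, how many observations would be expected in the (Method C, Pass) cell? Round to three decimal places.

Row total (Method C) = 173; column total (Pass) = 167; grand total N = 315.
Expected count = (row total × column total) / N = 173 × 167 / 315 = 91.717.

91.717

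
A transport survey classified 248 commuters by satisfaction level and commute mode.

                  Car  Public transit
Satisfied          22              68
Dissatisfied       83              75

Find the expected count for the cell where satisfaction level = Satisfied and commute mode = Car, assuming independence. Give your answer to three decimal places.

Row total (Satisfied) = 90; column total (Car) = 105; grand total N = 248.
Expected count = (row total × column total) / N = 90 × 105 / 248 = 38.105.

38.105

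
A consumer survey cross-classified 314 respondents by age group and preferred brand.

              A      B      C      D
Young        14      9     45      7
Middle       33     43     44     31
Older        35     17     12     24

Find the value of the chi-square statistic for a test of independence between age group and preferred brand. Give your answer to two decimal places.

50.09

Row totals: 75, 151, 88. Column totals: 82, 69, 101, 62. Grand total N = 314.
Expected counts (row total × column total / N):
  Young, A: 75×82/314 = 19.5860
  Young, B: 75×69/314 = 16.4809
  Young, C: 75×101/314 = 24.1242
  Young, D: 75×62/314 = 14.8089
  Middle, A: 151×82/314 = 39.4331
  Middle, B: 151×69/314 = 33.1815
  Middle, C: 151×101/314 = 48.5701
  Middle, D: 151×62/314 = 29.8153
  Older, A: 88×82/314 = 22.9809
  Older, B: 88×69/314 = 19.3376
  Older, C: 88×101/314 = 28.3057
  Older, D: 88×62/314 = 17.3758
Contributions (O − E)²/E:
  (14 − 19.5860)²/19.5860 = 1.5931
  (9 − 16.4809)²/16.4809 = 3.3957
  (45 − 24.1242)²/24.1242 = 18.0648
  (7 − 14.8089)²/14.8089 = 4.1177
  (33 − 39.4331)²/39.4331 = 1.0495
  (43 − 33.1815)²/33.1815 = 2.9053
  (44 − 48.5701)²/48.5701 = 0.4300
  (31 − 29.8153)²/29.8153 = 0.0471
  (35 − 22.9809)²/22.9809 = 6.2860
  (17 − 19.3376)²/19.3376 = 0.2826
  (12 − 28.3057)²/28.3057 = 9.3930
  (24 − 17.3758)²/17.3758 = 2.5254
χ² = 1.5931 + 3.3957 + 18.0648 + 4.1177 + 1.0495 + 2.9053 + 0.4300 + 0.0471 + 6.2860 + 0.2826 + 9.3930 + 2.5254 = 50.09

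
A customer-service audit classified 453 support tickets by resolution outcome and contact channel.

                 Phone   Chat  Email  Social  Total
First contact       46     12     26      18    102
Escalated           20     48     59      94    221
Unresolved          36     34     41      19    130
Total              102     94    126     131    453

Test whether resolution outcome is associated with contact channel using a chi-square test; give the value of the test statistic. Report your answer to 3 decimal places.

77.135

Grand total N = 453.
Expected counts (row total × column total / N):
  First contact, Phone: 102×102/453 = 22.96689
  First contact, Chat: 102×94/453 = 21.16556
  First contact, Email: 102×126/453 = 28.37086
  First contact, Social: 102×131/453 = 29.49669
  Escalated, Phone: 221×102/453 = 49.76159
  Escalated, Chat: 221×94/453 = 45.85872
  Escalated, Email: 221×126/453 = 61.47020
  Escalated, Social: 221×131/453 = 63.90949
  Unresolved, Phone: 130×102/453 = 29.27152
  Unresolved, Chat: 130×94/453 = 26.97572
  Unresolved, Email: 130×126/453 = 36.15894
  Unresolved, Social: 130×131/453 = 37.59382
Contributions (O − E)²/E:
  (46 − 22.96689)²/22.96689 = 23.0995
  (12 − 21.16556)²/21.16556 = 3.9691
  (26 − 28.37086)²/28.37086 = 0.1981
  (18 − 29.49669)²/29.49669 = 4.4810
  (20 − 49.76159)²/49.76159 = 17.7999
  (48 − 45.85872)²/45.85872 = 0.1000
  (59 − 61.47020)²/61.47020 = 0.0993
  (94 − 63.90949)²/63.90949 = 14.1675
  (36 − 29.27152)²/29.27152 = 1.5466
  (34 − 26.97572)²/26.97572 = 1.8291
  (41 − 36.15894)²/36.15894 = 0.6481
  (19 − 37.59382)²/37.59382 = 9.1965
χ² = 23.0995 + 3.9691 + 0.1981 + 4.4810 + 17.7999 + 0.1000 + 0.0993 + 14.1675 + 1.5466 + 1.8291 + 0.6481 + 9.1965 = 77.135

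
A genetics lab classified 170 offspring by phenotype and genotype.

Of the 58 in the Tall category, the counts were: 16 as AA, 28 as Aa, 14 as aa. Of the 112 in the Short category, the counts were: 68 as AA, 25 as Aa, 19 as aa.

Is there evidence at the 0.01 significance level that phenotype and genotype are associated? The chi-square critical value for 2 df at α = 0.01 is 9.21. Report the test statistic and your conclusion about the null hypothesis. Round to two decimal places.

17.76; reject H₀

Row totals: 58, 112. Column totals: 84, 53, 33. Grand total N = 170.
Expected counts (row total × column total / N):
  Tall, AA: 58×84/170 = 28.659
  Tall, Aa: 58×53/170 = 18.082
  Tall, aa: 58×33/170 = 11.259
  Short, AA: 112×84/170 = 55.341
  Short, Aa: 112×53/170 = 34.918
  Short, aa: 112×33/170 = 21.741
Contributions (O − E)²/E:
  (16 − 28.659)²/28.659 = 5.5916
  (28 − 18.082)²/18.082 = 5.4400
  (14 − 11.259)²/11.259 = 0.6673
  (68 − 55.341)²/55.341 = 2.8957
  (25 − 34.918)²/34.918 = 2.8171
  (19 − 21.741)²/21.741 = 0.3456
χ² = 5.5916 + 5.4400 + 0.6673 + 2.8957 + 2.8171 + 0.3456 = 17.76
df = (2−1)(3−1) = 2. Since 17.76 > 9.21, reject the null hypothesis of independence at α = 0.01.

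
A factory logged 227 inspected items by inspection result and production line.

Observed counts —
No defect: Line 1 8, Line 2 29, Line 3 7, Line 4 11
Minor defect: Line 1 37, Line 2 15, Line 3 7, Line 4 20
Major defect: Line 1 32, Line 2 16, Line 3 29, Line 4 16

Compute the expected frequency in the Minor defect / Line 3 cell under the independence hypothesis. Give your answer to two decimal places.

14.96

Row total (Minor defect) = 79; column total (Line 3) = 43; grand total N = 227.
Expected count = (row total × column total) / N = 79 × 43 / 227 = 14.96.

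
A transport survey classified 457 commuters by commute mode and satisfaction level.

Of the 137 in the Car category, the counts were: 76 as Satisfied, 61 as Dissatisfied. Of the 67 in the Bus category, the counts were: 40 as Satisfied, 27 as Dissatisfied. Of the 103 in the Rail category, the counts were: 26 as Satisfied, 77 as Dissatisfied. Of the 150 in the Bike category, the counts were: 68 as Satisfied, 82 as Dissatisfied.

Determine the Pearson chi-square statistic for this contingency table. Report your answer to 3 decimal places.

Row totals: 137, 67, 103, 150. Column totals: 210, 247. Grand total N = 457.
Expected counts (row total × column total / N):
  Car, Satisfied: 137×210/457 = 62.95405
  Car, Dissatisfied: 137×247/457 = 74.04595
  Bus, Satisfied: 67×210/457 = 30.78775
  Bus, Dissatisfied: 67×247/457 = 36.21225
  Rail, Satisfied: 103×210/457 = 47.33042
  Rail, Dissatisfied: 103×247/457 = 55.66958
  Bike, Satisfied: 150×210/457 = 68.92779
  Bike, Dissatisfied: 150×247/457 = 81.07221
Contributions (O − E)²/E:
  (76 − 62.95405)²/62.95405 = 2.7035
  (61 − 74.04595)²/74.04595 = 2.2985
  (40 − 30.78775)²/30.78775 = 2.7565
  (27 − 36.21225)²/36.21225 = 2.3436
  (26 − 47.33042)²/47.33042 = 9.6130
  (77 − 55.66958)²/55.66958 = 8.1730
  (68 − 68.92779)²/68.92779 = 0.0125
  (82 − 81.07221)²/81.07221 = 0.0106
χ² = 2.7035 + 2.2985 + 2.7565 + 2.3436 + 9.6130 + 8.1730 + 0.0125 + 0.0106 = 27.911

27.911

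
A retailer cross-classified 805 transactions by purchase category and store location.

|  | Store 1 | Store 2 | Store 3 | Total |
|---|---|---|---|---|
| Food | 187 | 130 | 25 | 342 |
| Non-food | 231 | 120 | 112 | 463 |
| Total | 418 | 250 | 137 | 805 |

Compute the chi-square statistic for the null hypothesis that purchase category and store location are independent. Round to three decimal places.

Grand total N = 805.
Expected counts (row total × column total / N):
  Food, Store 1: 342×418/805 = 177.5851
  Food, Store 2: 342×250/805 = 106.2112
  Food, Store 3: 342×137/805 = 58.2037
  Non-food, Store 1: 463×418/805 = 240.4149
  Non-food, Store 2: 463×250/805 = 143.7888
  Non-food, Store 3: 463×137/805 = 78.7963
Contributions (O − E)²/E:
  (187 − 177.5851)²/177.5851 = 0.4991
  (130 − 106.2112)²/106.2112 = 5.3281
  (25 − 58.2037)²/58.2037 = 18.9418
  (231 − 240.4149)²/240.4149 = 0.3687
  (120 − 143.7888)²/143.7888 = 3.9357
  (112 − 78.7963)²/78.7963 = 13.9916
χ² = 0.4991 + 5.3281 + 18.9418 + 0.3687 + 3.9357 + 13.9916 = 43.065

43.065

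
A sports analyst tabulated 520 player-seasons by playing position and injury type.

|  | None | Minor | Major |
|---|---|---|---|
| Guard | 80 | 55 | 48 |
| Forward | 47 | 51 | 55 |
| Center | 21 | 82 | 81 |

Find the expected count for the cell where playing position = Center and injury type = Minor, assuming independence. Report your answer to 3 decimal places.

Row total (Center) = 184; column total (Minor) = 188; grand total N = 520.
Expected count = (row total × column total) / N = 184 × 188 / 520 = 66.523.

66.523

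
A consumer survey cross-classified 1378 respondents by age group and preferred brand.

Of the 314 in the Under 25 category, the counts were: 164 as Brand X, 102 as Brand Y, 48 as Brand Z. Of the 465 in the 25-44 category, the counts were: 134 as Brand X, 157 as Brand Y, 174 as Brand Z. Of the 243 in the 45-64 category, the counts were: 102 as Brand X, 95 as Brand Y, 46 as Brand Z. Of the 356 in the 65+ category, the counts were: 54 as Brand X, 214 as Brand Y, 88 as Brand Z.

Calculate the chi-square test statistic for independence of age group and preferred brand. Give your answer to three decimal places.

Row totals: 314, 465, 243, 356. Column totals: 454, 568, 356. Grand total N = 1378.
Expected counts (row total × column total / N):
  Under 25, Brand X: 314×454/1378 = 103.4514
  Under 25, Brand Y: 314×568/1378 = 129.4282
  Under 25, Brand Z: 314×356/1378 = 81.1205
  25-44, Brand X: 465×454/1378 = 153.2003
  25-44, Brand Y: 465×568/1378 = 191.6691
  25-44, Brand Z: 465×356/1378 = 120.1306
  45-64, Brand X: 243×454/1378 = 80.0595
  45-64, Brand Y: 243×568/1378 = 100.1626
  45-64, Brand Z: 243×356/1378 = 62.7779
  65+, Brand X: 356×454/1378 = 117.2888
  65+, Brand Y: 356×568/1378 = 146.7402
  65+, Brand Z: 356×356/1378 = 91.9710
Contributions (O − E)²/E:
  (164 − 103.4514)²/103.4514 = 35.4382
  (102 − 129.4282)²/129.4282 = 5.8125
  (48 − 81.1205)²/81.1205 = 13.5227
  (134 − 153.2003)²/153.2003 = 2.4063
  (157 − 191.6691)²/191.6691 = 6.2709
  (174 − 120.1306)²/120.1306 = 24.1563
  (102 − 80.0595)²/80.0595 = 6.0128
  (95 − 100.1626)²/100.1626 = 0.2661
  (46 − 62.7779)²/62.7779 = 4.4840
  (54 − 117.2888)²/117.2888 = 34.1505
  (214 − 146.7402)²/146.7402 = 30.8292
  (88 − 91.9710)²/91.9710 = 0.1715
χ² = 35.4382 + 5.8125 + 13.5227 + 2.4063 + 6.2709 + 24.1563 + 6.0128 + 0.2661 + 4.4840 + 34.1505 + 30.8292 + 0.1715 = 163.521

163.521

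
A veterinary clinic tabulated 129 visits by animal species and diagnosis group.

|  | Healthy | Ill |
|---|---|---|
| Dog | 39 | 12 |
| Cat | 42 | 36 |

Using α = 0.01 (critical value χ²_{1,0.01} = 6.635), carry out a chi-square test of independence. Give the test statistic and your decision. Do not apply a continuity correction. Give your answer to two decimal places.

Row totals: 51, 78. Column totals: 81, 48. Grand total N = 129.
Expected counts (row total × column total / N):
  Dog, Healthy: 51×81/129 = 32.0233
  Dog, Ill: 51×48/129 = 18.9767
  Cat, Healthy: 78×81/129 = 48.9767
  Cat, Ill: 78×48/129 = 29.0233
Contributions (O − E)²/E:
  (39 − 32.0233)²/32.0233 = 1.5200
  (12 − 18.9767)²/18.9767 = 2.5650
  (42 − 48.9767)²/48.9767 = 0.9938
  (36 − 29.0233)²/29.0233 = 1.6771
χ² = 1.5200 + 2.5650 + 0.9938 + 1.6771 = 6.76
df = (2−1)(2−1) = 1. Since 6.76 > 6.635, reject the null hypothesis of independence at α = 0.01.

6.76; reject H₀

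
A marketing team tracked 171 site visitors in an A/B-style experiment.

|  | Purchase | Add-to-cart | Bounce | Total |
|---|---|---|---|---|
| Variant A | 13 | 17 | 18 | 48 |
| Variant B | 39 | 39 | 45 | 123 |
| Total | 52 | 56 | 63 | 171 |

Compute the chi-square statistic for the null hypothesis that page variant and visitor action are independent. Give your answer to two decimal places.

0.40

Grand total N = 171.
Expected counts (row total × column total / N):
  Variant A, Purchase: 48×52/171 = 14.596
  Variant A, Add-to-cart: 48×56/171 = 15.719
  Variant A, Bounce: 48×63/171 = 17.684
  Variant B, Purchase: 123×52/171 = 37.404
  Variant B, Add-to-cart: 123×56/171 = 40.281
  Variant B, Bounce: 123×63/171 = 45.316
Contributions (O − E)²/E:
  (13 − 14.596)²/14.596 = 0.1745
  (17 − 15.719)²/15.719 = 0.1044
  (18 − 17.684)²/17.684 = 0.0056
  (39 − 37.404)²/37.404 = 0.0681
  (39 − 40.281)²/40.281 = 0.0407
  (45 − 45.316)²/45.316 = 0.0022
χ² = 0.1745 + 0.1044 + 0.0056 + 0.0681 + 0.0407 + 0.0022 = 0.40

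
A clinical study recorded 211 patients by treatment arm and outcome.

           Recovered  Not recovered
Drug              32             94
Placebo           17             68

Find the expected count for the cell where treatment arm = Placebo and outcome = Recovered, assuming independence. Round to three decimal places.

Row total (Placebo) = 85; column total (Recovered) = 49; grand total N = 211.
Expected count = (row total × column total) / N = 85 × 49 / 211 = 19.739.

19.739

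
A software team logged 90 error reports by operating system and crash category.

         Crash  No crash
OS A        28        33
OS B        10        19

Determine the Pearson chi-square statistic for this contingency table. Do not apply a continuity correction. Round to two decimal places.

Row totals: 61, 29. Column totals: 38, 52. Grand total N = 90.
Expected counts (row total × column total / N):
  OS A, Crash: 61×38/90 = 25.756
  OS A, No crash: 61×52/90 = 35.244
  OS B, Crash: 29×38/90 = 12.244
  OS B, No crash: 29×52/90 = 16.756
Contributions (O − E)²/E:
  (28 − 25.756)²/25.756 = 0.1955
  (33 − 35.244)²/35.244 = 0.1429
  (10 − 12.244)²/12.244 = 0.4113
  (19 − 16.756)²/16.756 = 0.3005
χ² = 0.1955 + 0.1429 + 0.4113 + 0.3005 = 1.05

1.05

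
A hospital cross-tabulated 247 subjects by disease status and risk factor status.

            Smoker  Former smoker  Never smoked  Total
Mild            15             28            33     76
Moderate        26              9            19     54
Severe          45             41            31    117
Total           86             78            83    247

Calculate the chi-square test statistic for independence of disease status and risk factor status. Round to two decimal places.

17.06

Grand total N = 247.
Expected counts (row total × column total / N):
  Mild, Smoker: 76×86/247 = 26.462
  Mild, Former smoker: 76×78/247 = 24.000
  Mild, Never smoked: 76×83/247 = 25.538
  Moderate, Smoker: 54×86/247 = 18.802
  Moderate, Former smoker: 54×78/247 = 17.053
  Moderate, Never smoked: 54×83/247 = 18.146
  Severe, Smoker: 117×86/247 = 40.737
  Severe, Former smoker: 117×78/247 = 36.947
  Severe, Never smoked: 117×83/247 = 39.316
Contributions (O − E)²/E:
  (15 − 26.462)²/26.462 = 4.9648
  (28 − 24.000)²/24.000 = 0.6667
  (33 − 25.538)²/25.538 = 2.1803
  (26 − 18.802)²/18.802 = 2.7556
  (9 − 17.053)²/17.053 = 3.8029
  (19 − 18.146)²/18.146 = 0.0402
  (45 − 40.737)²/40.737 = 0.4461
  (41 − 36.947)²/36.947 = 0.4446
  (31 − 39.316)²/39.316 = 1.7590
χ² = 4.9648 + 0.6667 + 2.1803 + 2.7556 + 3.8029 + 0.0402 + 0.4461 + 0.4446 + 1.7590 = 17.06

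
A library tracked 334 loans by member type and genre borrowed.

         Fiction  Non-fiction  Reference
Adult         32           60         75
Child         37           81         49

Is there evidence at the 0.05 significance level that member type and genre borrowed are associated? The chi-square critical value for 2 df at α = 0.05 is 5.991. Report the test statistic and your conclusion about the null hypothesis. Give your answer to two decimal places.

Row totals: 167, 167. Column totals: 69, 141, 124. Grand total N = 334.
Expected counts (row total × column total / N):
  Adult, Fiction: 167×69/334 = 34.500
  Adult, Non-fiction: 167×141/334 = 70.500
  Adult, Reference: 167×124/334 = 62.000
  Child, Fiction: 167×69/334 = 34.500
  Child, Non-fiction: 167×141/334 = 70.500
  Child, Reference: 167×124/334 = 62.000
Contributions (O − E)²/E:
  (32 − 34.500)²/34.500 = 0.1812
  (60 − 70.500)²/70.500 = 1.5638
  (75 − 62.000)²/62.000 = 2.7258
  (37 − 34.500)²/34.500 = 0.1812
  (81 − 70.500)²/70.500 = 1.5638
  (49 − 62.000)²/62.000 = 2.7258
χ² = 0.1812 + 1.5638 + 2.7258 + 0.1812 + 1.5638 + 2.7258 = 8.94
df = (2−1)(3−1) = 2. Since 8.94 > 5.991, reject the null hypothesis of independence at α = 0.05.

8.94; reject H₀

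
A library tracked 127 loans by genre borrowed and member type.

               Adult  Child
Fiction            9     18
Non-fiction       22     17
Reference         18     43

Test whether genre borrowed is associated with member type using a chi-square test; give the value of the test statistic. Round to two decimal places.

7.66

Row totals: 27, 39, 61. Column totals: 49, 78. Grand total N = 127.
Expected counts (row total × column total / N):
  Fiction, Adult: 27×49/127 = 10.417
  Fiction, Child: 27×78/127 = 16.583
  Non-fiction, Adult: 39×49/127 = 15.047
  Non-fiction, Child: 39×78/127 = 23.953
  Reference, Adult: 61×49/127 = 23.535
  Reference, Child: 61×78/127 = 37.465
Contributions (O − E)²/E:
  (9 − 10.417)²/10.417 = 0.1928
  (18 − 16.583)²/16.583 = 0.1211
  (22 − 15.047)²/15.047 = 3.2129
  (17 − 23.953)²/23.953 = 2.0183
  (18 − 23.535)²/23.535 = 1.3017
  (43 − 37.465)²/37.465 = 0.8177
χ² = 0.1928 + 0.1211 + 3.2129 + 2.0183 + 1.3017 + 0.8177 = 7.66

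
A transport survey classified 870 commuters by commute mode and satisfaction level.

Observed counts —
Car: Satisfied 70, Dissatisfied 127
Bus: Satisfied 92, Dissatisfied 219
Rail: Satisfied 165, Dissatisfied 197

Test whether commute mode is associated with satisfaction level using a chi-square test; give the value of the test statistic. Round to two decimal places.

Row totals: 197, 311, 362. Column totals: 327, 543. Grand total N = 870.
Expected counts (row total × column total / N):
  Car, Satisfied: 197×327/870 = 74.045
  Car, Dissatisfied: 197×543/870 = 122.955
  Bus, Satisfied: 311×327/870 = 116.893
  Bus, Dissatisfied: 311×543/870 = 194.107
  Rail, Satisfied: 362×327/870 = 136.062
  Rail, Dissatisfied: 362×543/870 = 225.938
Contributions (O − E)²/E:
  (70 − 74.045)²/74.045 = 0.2210
  (127 − 122.955)²/122.955 = 0.1331
  (92 − 116.893)²/116.893 = 5.3011
  (219 − 194.107)²/194.107 = 3.1924
  (165 − 136.062)²/136.062 = 6.1546
  (197 − 225.938)²/225.938 = 3.7064
χ² = 0.2210 + 0.1331 + 5.3011 + 3.1924 + 6.1546 + 3.7064 = 18.71

18.71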